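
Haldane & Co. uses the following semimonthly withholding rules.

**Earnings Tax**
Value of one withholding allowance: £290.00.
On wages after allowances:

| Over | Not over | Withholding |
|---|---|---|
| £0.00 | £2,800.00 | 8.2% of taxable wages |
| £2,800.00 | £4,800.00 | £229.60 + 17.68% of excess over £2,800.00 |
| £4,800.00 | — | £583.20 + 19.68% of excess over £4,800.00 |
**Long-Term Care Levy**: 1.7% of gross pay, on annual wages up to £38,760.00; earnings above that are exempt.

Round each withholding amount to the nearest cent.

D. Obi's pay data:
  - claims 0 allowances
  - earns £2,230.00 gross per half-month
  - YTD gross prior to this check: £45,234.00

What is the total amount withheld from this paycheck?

Earnings Tax: taxable = £2,230.00
  8.2% × £2,230.00 = £182.86
Long-Term Care Levy: YTD £45,234.00 ≥ cap £38,760.00 → £0.00
Total: £182.86 + £0.00 = £182.86

£182.86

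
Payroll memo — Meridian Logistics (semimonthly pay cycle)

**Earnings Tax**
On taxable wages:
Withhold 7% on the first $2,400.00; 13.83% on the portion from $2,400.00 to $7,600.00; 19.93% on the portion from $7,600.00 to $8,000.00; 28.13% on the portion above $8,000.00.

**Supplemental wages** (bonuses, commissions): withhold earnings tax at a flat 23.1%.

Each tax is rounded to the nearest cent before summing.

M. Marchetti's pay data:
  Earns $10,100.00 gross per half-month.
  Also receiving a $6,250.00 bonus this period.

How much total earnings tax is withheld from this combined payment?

$3,001.36

Earnings Tax: taxable = $10,100.00
  $966.88 + 28.13% × ($10,100.00 − $8,000.00) = $966.88 + 28.13% × $2,100.00 = $1,557.61
Supplemental (23.1% flat on bonus): 23.1% × $6,250.00 = $1,443.75
Total earnings tax: $1,557.61 + $1,443.75 = $3,001.36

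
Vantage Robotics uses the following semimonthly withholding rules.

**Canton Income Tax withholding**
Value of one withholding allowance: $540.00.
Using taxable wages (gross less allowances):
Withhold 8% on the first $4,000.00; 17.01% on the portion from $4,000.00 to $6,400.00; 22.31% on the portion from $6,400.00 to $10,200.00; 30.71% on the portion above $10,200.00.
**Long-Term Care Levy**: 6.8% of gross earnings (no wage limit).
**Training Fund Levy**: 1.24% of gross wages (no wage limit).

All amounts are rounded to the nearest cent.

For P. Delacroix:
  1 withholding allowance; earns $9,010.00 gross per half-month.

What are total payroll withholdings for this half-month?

$1,914.46

Canton Income Tax: taxable = $9,010.00 − 1×$540.00 = $8,470.00
  $728.24 + 22.31% × ($8,470.00 − $6,400.00) = $728.24 + 22.31% × $2,070.00 = $1,190.06
Long-Term Care Levy: 6.8% × $9,010.00 = $612.68
Training Fund Levy: 1.24% × $9,010.00 = $111.72
Total: $1,190.06 + $612.68 + $111.72 = $1,914.46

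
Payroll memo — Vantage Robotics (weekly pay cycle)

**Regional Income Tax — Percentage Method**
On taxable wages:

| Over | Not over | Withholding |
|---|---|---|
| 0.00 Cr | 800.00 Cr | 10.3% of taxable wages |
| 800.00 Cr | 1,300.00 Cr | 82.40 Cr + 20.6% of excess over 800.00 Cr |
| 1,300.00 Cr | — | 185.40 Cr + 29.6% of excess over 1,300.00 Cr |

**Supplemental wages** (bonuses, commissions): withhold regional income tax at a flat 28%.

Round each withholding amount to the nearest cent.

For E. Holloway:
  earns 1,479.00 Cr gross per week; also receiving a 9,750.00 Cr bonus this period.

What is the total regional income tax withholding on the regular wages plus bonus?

2,968.38 Cr

Regional Income Tax: taxable = 1,479.00 Cr
  185.40 Cr + 29.6% × (1,479.00 Cr − 1,300.00 Cr) = 185.40 Cr + 29.6% × 179.00 Cr = 238.38 Cr
Supplemental (28% flat on bonus): 28% × 9,750.00 Cr = 2,730.00 Cr
Total regional income tax: 238.38 Cr + 2,730.00 Cr = 2,968.38 Cr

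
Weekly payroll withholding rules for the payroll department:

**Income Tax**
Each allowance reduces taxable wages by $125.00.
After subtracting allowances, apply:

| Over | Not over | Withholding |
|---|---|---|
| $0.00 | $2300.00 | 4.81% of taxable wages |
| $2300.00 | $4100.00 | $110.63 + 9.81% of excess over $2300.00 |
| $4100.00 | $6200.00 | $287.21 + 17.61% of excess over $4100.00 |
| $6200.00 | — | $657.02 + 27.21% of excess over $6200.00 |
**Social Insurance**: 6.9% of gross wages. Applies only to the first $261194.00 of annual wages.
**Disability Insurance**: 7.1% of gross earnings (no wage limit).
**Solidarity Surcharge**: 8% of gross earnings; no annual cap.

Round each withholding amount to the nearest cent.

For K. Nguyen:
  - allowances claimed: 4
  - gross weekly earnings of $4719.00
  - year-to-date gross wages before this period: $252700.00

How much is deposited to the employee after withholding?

$3372.65

Income Tax: taxable = $4719.00 − 4×$125.00 = $4219.00
  $287.21 + 17.61% × ($4219.00 − $4100.00) = $287.21 + 17.61% × $119.00 = $308.17
Social Insurance: 6.9% × $4719.00 = $325.61
Disability Insurance: 7.1% × $4719.00 = $335.05
Solidarity Surcharge: 8% × $4719.00 = $377.52
Total withheld: $308.17 + $325.61 + $335.05 + $377.52 = $1346.35
Net pay: $4719.00 − $1346.35 = $3372.65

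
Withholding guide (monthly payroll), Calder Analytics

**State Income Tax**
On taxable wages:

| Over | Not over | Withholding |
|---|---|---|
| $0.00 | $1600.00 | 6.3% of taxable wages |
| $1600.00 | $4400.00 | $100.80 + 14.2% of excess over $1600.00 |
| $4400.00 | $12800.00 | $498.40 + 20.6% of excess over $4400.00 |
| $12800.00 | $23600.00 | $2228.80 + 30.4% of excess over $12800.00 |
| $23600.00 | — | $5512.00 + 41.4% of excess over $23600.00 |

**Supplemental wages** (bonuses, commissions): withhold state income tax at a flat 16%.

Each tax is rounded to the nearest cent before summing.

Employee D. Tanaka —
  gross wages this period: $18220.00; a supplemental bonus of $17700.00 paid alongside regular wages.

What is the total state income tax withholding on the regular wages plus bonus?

State Income Tax: taxable = $18220.00
  $2228.80 + 30.4% × ($18220.00 − $12800.00) = $2228.80 + 30.4% × $5420.00 = $3876.48
Supplemental (16% flat on bonus): 16% × $17700.00 = $2832.00
Total state income tax: $3876.48 + $2832.00 = $6708.48

$6708.48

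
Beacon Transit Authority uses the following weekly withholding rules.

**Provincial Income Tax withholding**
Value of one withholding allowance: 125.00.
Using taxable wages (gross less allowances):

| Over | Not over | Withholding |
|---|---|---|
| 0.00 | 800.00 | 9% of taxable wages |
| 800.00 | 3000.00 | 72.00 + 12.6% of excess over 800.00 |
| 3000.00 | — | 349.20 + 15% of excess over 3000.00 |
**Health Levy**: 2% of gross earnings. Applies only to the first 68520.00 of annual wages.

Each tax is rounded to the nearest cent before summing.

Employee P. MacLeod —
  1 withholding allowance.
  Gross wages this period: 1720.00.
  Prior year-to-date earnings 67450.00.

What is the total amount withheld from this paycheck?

193.57

Provincial Income Tax: taxable = 1720.00 − 1×125.00 = 1595.00
  72.00 + 12.6% × (1595.00 − 800.00) = 72.00 + 12.6% × 795.00 = 172.17
Health Levy: cap 68520.00 − YTD 67450.00 = 1070.00 subject; 2% × 1070.00 = 21.40
Total: 172.17 + 21.40 = 193.57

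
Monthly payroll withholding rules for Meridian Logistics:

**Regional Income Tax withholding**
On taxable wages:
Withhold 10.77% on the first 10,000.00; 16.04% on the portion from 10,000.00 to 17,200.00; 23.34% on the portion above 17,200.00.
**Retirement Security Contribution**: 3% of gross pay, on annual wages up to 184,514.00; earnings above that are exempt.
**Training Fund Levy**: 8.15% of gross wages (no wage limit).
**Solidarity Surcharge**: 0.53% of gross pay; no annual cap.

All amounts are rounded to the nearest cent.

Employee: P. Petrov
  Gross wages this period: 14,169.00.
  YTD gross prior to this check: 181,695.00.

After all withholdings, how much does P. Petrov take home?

Regional Income Tax: taxable = 14,169.00
  1,077.00 + 16.04% × (14,169.00 − 10,000.00) = 1,077.00 + 16.04% × 4,169.00 = 1,745.71
Retirement Security Contribution: cap 184,514.00 − YTD 181,695.00 = 2,819.00 subject; 3% × 2,819.00 = 84.57
Training Fund Levy: 8.15% × 14,169.00 = 1,154.77
Solidarity Surcharge: 0.53% × 14,169.00 = 75.10
Total withheld: 1,745.71 + 84.57 + 1,154.77 + 75.10 = 3,060.15
Net pay: 14,169.00 − 3,060.15 = 11,108.85

11,108.85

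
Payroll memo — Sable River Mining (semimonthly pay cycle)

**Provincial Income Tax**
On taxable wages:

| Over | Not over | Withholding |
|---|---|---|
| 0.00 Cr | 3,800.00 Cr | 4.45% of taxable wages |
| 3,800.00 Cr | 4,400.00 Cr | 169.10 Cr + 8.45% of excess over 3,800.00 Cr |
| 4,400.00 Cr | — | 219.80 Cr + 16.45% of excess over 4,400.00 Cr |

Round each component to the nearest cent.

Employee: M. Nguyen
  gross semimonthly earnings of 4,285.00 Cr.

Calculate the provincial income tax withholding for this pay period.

210.08 Cr

Provincial Income Tax: taxable = 4,285.00 Cr
  169.10 Cr + 8.45% × (4,285.00 Cr − 3,800.00 Cr) = 169.10 Cr + 8.45% × 485.00 Cr = 210.08 Cr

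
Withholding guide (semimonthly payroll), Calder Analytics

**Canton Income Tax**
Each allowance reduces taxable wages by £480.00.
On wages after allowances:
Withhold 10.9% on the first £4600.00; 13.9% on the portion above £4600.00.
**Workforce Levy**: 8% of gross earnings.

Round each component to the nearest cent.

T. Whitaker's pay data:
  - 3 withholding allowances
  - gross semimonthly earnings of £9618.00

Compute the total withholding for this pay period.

£1768.18

Canton Income Tax: taxable = £9618.00 − 3×£480.00 = £8178.00
  £501.40 + 13.9% × (£8178.00 − £4600.00) = £501.40 + 13.9% × £3578.00 = £998.74
Workforce Levy: 8% × £9618.00 = £769.44
Total: £998.74 + £769.44 = £1768.18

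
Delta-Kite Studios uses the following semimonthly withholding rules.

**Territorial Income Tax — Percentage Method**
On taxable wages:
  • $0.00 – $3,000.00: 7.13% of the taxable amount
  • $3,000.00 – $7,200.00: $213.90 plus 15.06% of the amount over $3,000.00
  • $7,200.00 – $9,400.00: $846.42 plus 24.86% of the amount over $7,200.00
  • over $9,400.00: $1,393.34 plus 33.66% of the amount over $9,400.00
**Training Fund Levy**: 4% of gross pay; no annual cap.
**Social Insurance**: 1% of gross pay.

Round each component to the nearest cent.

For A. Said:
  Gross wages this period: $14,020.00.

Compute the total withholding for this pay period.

Territorial Income Tax: taxable = $14,020.00
  $1,393.34 + 33.66% × ($14,020.00 − $9,400.00) = $1,393.34 + 33.66% × $4,620.00 = $2,948.43
Training Fund Levy: 4% × $14,020.00 = $560.80
Social Insurance: 1% × $14,020.00 = $140.20
Total: $2,948.43 + $560.80 + $140.20 = $3,649.43

$3,649.43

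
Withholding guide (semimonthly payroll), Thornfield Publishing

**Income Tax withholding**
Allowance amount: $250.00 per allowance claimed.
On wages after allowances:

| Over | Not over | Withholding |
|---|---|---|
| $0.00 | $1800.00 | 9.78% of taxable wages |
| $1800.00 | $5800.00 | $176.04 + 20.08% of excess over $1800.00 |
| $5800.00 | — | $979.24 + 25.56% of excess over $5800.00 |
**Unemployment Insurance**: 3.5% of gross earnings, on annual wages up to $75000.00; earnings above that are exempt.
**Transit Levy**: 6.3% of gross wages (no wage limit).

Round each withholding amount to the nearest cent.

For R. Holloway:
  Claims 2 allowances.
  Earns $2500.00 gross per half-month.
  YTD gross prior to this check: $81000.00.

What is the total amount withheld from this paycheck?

$373.70

Income Tax: taxable = $2500.00 − 2×$250.00 = $2000.00
  $176.04 + 20.08% × ($2000.00 − $1800.00) = $176.04 + 20.08% × $200.00 = $216.20
Unemployment Insurance: YTD $81000.00 ≥ cap $75000.00 → $0.00
Transit Levy: 6.3% × $2500.00 = $157.50
Total: $216.20 + $0.00 + $157.50 = $373.70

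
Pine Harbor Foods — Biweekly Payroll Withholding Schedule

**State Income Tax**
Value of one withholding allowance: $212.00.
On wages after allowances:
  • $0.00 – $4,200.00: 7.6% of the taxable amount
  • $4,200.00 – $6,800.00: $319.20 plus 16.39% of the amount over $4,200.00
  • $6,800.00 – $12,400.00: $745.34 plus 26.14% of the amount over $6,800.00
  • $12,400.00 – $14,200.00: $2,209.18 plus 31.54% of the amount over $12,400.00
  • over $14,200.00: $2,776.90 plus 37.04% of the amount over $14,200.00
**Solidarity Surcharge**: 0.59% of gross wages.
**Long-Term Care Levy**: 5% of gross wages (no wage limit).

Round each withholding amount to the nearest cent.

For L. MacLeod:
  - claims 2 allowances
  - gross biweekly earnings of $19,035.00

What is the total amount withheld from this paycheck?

$5,474.79

State Income Tax: taxable = $19,035.00 − 2×$212.00 = $18,611.00
  $2,776.90 + 37.04% × ($18,611.00 − $14,200.00) = $2,776.90 + 37.04% × $4,411.00 = $4,410.73
Solidarity Surcharge: 0.59% × $19,035.00 = $112.31
Long-Term Care Levy: 5% × $19,035.00 = $951.75
Total: $4,410.73 + $112.31 + $951.75 = $5,474.79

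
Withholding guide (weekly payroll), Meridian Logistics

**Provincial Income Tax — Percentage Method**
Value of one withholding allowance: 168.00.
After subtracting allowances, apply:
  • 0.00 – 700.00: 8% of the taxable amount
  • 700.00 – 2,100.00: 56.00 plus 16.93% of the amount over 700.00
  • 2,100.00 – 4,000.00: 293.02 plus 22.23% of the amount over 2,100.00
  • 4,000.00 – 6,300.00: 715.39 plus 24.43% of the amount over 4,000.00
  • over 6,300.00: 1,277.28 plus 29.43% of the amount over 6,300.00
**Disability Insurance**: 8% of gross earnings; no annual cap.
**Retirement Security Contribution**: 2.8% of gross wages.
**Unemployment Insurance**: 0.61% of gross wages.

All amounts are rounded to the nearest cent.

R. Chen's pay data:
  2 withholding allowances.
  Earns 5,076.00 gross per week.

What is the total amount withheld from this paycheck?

1,475.34

Provincial Income Tax: taxable = 5,076.00 − 2×168.00 = 4,740.00
  715.39 + 24.43% × (4,740.00 − 4,000.00) = 715.39 + 24.43% × 740.00 = 896.17
Disability Insurance: 8% × 5,076.00 = 406.08
Retirement Security Contribution: 2.8% × 5,076.00 = 142.13
Unemployment Insurance: 0.61% × 5,076.00 = 30.96
Total: 896.17 + 406.08 + 142.13 + 30.96 = 1,475.34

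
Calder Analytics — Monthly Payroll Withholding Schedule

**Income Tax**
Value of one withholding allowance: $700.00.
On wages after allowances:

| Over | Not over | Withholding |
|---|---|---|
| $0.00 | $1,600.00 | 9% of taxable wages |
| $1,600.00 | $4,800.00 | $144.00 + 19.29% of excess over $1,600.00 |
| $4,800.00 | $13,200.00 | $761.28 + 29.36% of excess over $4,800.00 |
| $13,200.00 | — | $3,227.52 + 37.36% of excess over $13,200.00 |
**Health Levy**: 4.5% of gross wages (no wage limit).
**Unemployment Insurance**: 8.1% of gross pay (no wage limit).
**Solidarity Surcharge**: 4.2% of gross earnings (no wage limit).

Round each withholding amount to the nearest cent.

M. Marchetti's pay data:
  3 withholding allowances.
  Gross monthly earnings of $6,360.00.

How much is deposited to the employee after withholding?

Income Tax: taxable = $6,360.00 − 3×$700.00 = $4,260.00
  $144.00 + 19.29% × ($4,260.00 − $1,600.00) = $144.00 + 19.29% × $2,660.00 = $657.11
Health Levy: 4.5% × $6,360.00 = $286.20
Unemployment Insurance: 8.1% × $6,360.00 = $515.16
Solidarity Surcharge: 4.2% × $6,360.00 = $267.12
Total withheld: $657.11 + $286.20 + $515.16 + $267.12 = $1,725.59
Net pay: $6,360.00 − $1,725.59 = $4,634.41

$4,634.41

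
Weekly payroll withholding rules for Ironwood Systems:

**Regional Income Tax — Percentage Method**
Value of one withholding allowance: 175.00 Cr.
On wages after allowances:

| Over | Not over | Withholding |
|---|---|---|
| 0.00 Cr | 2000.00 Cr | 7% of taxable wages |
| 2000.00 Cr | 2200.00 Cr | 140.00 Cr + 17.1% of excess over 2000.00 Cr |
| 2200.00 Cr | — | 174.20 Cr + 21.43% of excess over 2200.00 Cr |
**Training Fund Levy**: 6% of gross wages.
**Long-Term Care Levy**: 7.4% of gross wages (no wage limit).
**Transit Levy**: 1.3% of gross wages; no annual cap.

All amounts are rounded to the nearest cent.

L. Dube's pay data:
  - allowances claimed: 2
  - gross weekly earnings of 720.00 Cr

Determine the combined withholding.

131.74 Cr

Regional Income Tax: taxable = 720.00 Cr − 2×175.00 Cr = 370.00 Cr
  7% × 370.00 Cr = 25.90 Cr
Training Fund Levy: 6% × 720.00 Cr = 43.20 Cr
Long-Term Care Levy: 7.4% × 720.00 Cr = 53.28 Cr
Transit Levy: 1.3% × 720.00 Cr = 9.36 Cr
Total: 25.90 Cr + 43.20 Cr + 53.28 Cr + 9.36 Cr = 131.74 Cr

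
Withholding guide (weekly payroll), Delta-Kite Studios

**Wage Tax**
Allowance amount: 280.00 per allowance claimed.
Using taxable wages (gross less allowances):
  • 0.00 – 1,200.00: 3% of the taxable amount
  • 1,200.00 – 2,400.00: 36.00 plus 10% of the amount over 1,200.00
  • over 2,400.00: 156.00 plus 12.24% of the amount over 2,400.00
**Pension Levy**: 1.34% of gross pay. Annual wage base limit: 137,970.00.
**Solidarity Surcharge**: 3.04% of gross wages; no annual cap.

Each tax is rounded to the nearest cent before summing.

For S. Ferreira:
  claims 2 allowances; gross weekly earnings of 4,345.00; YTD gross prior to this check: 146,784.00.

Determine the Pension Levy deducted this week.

0.00

Pension Levy: YTD 146,784.00 ≥ cap 137,970.00 → 0.00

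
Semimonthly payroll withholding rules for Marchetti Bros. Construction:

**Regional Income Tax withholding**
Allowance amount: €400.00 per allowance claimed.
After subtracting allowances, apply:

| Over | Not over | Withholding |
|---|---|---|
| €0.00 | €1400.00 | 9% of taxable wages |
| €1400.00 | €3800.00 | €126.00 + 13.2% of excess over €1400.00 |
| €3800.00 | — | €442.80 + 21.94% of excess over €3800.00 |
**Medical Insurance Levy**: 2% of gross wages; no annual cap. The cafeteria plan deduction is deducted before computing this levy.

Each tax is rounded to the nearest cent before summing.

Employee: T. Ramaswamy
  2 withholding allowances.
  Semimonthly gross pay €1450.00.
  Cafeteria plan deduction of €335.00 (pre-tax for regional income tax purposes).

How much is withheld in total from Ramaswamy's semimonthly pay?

Regional Income Tax: taxable = €1450.00 − €335.00 − 2×€400.00 = €315.00
  9% × €315.00 = €28.35
Medical Insurance Levy: 2% × €1115.00 = €22.30
Total: €28.35 + €22.30 = €50.65

€50.65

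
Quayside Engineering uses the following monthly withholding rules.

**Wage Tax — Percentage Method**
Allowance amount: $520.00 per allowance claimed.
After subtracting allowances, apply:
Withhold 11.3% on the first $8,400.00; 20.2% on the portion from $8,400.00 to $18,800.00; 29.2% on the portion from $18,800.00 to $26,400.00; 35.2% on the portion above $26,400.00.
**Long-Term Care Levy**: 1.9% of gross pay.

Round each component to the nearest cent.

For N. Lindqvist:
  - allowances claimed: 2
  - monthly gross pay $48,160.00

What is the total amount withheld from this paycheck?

$13,477.68

Wage Tax: taxable = $48,160.00 − 2×$520.00 = $47,120.00
  $5,269.20 + 35.2% × ($47,120.00 − $26,400.00) = $5,269.20 + 35.2% × $20,720.00 = $12,562.64
Long-Term Care Levy: 1.9% × $48,160.00 = $915.04
Total: $12,562.64 + $915.04 = $13,477.68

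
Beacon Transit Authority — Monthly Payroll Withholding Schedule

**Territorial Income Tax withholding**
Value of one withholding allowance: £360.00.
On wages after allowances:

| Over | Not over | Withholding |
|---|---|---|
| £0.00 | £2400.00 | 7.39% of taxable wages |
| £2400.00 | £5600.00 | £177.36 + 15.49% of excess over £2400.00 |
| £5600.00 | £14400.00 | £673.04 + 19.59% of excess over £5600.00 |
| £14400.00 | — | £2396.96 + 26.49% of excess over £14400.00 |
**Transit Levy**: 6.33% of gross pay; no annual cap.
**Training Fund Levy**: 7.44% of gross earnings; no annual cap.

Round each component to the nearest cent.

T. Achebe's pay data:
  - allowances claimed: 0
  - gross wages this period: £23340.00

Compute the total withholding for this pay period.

Territorial Income Tax: taxable = £23340.00
  £2396.96 + 26.49% × (£23340.00 − £14400.00) = £2396.96 + 26.49% × £8940.00 = £4765.17
Transit Levy: 6.33% × £23340.00 = £1477.42
Training Fund Levy: 7.44% × £23340.00 = £1736.50
Total: £4765.17 + £1477.42 + £1736.50 = £7979.09

£7979.09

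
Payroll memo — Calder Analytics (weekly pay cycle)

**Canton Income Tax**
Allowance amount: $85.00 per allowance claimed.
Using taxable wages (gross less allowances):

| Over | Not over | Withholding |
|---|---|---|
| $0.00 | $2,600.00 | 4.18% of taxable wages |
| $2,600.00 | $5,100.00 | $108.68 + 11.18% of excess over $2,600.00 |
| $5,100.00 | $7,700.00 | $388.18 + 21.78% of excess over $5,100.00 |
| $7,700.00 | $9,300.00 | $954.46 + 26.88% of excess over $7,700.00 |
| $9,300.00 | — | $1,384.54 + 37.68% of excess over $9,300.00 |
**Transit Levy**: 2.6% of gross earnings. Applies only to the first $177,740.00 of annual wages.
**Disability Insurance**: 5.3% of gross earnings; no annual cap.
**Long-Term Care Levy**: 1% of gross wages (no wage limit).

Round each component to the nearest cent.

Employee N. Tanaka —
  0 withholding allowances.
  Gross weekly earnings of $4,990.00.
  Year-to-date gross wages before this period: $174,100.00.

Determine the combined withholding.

$784.89

Canton Income Tax: taxable = $4,990.00
  $108.68 + 11.18% × ($4,990.00 − $2,600.00) = $108.68 + 11.18% × $2,390.00 = $375.88
Transit Levy: cap $177,740.00 − YTD $174,100.00 = $3,640.00 subject; 2.6% × $3,640.00 = $94.64
Disability Insurance: 5.3% × $4,990.00 = $264.47
Long-Term Care Levy: 1% × $4,990.00 = $49.90
Total: $375.88 + $94.64 + $264.47 + $49.90 = $784.89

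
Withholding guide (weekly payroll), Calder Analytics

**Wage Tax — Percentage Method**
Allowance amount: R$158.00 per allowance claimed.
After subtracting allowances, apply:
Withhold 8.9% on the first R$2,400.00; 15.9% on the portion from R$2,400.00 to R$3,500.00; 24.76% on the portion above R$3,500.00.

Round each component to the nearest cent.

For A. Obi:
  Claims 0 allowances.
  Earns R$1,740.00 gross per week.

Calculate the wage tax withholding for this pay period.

R$154.86

Wage Tax: taxable = R$1,740.00
  8.9% × R$1,740.00 = R$154.86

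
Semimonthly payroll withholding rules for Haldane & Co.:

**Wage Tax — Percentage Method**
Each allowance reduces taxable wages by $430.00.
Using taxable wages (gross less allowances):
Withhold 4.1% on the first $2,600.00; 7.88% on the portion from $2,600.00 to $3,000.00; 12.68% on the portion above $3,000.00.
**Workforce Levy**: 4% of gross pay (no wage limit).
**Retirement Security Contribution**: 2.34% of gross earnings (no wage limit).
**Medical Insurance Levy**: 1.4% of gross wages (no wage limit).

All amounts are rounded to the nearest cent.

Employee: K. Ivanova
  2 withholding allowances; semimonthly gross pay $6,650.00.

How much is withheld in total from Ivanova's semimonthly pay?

Wage Tax: taxable = $6,650.00 − 2×$430.00 = $5,790.00
  $138.12 + 12.68% × ($5,790.00 − $3,000.00) = $138.12 + 12.68% × $2,790.00 = $491.89
Workforce Levy: 4% × $6,650.00 = $266.00
Retirement Security Contribution: 2.34% × $6,650.00 = $155.61
Medical Insurance Levy: 1.4% × $6,650.00 = $93.10
Total: $491.89 + $266.00 + $155.61 + $93.10 = $1,006.60

$1,006.60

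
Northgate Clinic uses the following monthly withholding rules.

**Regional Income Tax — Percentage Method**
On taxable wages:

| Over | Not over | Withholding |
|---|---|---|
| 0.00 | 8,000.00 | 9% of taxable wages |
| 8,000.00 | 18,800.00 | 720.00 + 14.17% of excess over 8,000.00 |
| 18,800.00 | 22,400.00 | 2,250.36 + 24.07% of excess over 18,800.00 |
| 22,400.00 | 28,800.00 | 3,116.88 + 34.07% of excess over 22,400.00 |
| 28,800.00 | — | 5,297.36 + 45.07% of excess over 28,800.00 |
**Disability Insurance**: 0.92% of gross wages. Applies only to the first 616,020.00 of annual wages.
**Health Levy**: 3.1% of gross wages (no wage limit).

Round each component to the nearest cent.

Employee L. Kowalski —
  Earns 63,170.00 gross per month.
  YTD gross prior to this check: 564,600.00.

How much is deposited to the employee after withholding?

39,950.75

Regional Income Tax: taxable = 63,170.00
  5,297.36 + 45.07% × (63,170.00 − 28,800.00) = 5,297.36 + 45.07% × 34,370.00 = 20,787.92
Disability Insurance: cap 616,020.00 − YTD 564,600.00 = 51,420.00 subject; 0.92% × 51,420.00 = 473.06
Health Levy: 3.1% × 63,170.00 = 1,958.27
Total withheld: 20,787.92 + 473.06 + 1,958.27 = 23,219.25
Net pay: 63,170.00 − 23,219.25 = 39,950.75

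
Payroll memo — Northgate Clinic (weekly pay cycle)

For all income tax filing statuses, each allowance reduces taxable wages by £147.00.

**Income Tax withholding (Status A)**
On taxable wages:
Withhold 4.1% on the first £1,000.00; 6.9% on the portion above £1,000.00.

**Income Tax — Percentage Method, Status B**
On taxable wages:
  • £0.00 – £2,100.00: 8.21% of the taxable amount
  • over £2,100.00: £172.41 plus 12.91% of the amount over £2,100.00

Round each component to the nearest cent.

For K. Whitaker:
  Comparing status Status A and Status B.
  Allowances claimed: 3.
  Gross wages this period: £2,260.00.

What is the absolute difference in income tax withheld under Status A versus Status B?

Income Tax (Status A): taxable = £2,260.00 − 3×£147.00 = £1,819.00
  £41.00 + 6.9% × (£1,819.00 − £1,000.00) = £41.00 + 6.9% × £819.00 = £97.51
Income Tax (Status B): taxable = £2,260.00 − 3×£147.00 = £1,819.00
  8.21% × £1,819.00 = £149.34
Difference: |£97.51 − £149.34| = £51.83 (higher under Status B)

£51.83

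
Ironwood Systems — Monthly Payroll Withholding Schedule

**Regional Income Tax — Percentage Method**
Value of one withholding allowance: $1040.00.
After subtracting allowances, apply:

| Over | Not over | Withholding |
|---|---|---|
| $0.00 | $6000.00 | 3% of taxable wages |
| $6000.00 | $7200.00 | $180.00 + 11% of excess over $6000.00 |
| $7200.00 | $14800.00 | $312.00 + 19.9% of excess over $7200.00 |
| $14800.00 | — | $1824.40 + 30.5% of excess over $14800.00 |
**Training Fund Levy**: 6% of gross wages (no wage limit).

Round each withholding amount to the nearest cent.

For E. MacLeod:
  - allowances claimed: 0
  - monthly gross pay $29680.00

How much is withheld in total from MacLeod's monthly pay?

Regional Income Tax: taxable = $29680.00
  $1824.40 + 30.5% × ($29680.00 − $14800.00) = $1824.40 + 30.5% × $14880.00 = $6362.80
Training Fund Levy: 6% × $29680.00 = $1780.80
Total: $6362.80 + $1780.80 = $8143.60

$8143.60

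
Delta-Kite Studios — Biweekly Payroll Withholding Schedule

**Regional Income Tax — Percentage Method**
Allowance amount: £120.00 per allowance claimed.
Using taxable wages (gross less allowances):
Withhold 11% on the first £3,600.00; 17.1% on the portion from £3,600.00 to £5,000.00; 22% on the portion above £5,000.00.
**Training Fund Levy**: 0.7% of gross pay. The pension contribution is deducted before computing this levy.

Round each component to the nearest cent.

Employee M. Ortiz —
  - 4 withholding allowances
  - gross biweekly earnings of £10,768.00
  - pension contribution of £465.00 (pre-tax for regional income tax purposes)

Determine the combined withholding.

£1,768.58

Regional Income Tax: taxable = £10,768.00 − £465.00 − 4×£120.00 = £9,823.00
  £635.40 + 22% × (£9,823.00 − £5,000.00) = £635.40 + 22% × £4,823.00 = £1,696.46
Training Fund Levy: 0.7% × £10,303.00 = £72.12
Total: £1,696.46 + £72.12 = £1,768.58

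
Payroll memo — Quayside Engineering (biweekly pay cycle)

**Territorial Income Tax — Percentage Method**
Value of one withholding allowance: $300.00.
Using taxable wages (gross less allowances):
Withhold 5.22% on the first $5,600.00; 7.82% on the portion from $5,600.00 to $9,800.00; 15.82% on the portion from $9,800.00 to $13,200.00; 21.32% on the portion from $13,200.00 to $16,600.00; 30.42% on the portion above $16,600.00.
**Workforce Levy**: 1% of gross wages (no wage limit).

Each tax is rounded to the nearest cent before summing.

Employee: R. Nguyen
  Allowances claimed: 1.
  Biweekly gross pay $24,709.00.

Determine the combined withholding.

$4,506.11

Territorial Income Tax: taxable = $24,709.00 − 1×$300.00 = $24,409.00
  $1,883.52 + 30.42% × ($24,409.00 − $16,600.00) = $1,883.52 + 30.42% × $7,809.00 = $4,259.02
Workforce Levy: 1% × $24,709.00 = $247.09
Total: $4,259.02 + $247.09 = $4,506.11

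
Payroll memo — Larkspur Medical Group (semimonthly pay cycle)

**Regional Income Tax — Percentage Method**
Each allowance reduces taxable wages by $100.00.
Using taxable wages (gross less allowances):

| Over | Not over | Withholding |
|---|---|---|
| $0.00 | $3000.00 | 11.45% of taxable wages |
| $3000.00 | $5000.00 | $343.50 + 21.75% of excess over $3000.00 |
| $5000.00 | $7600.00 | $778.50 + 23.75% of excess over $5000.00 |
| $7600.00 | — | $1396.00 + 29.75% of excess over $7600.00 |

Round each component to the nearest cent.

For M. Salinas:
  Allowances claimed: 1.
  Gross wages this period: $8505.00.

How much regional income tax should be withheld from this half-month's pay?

$1635.49

Regional Income Tax: taxable = $8505.00 − 1×$100.00 = $8405.00
  $1396.00 + 29.75% × ($8405.00 − $7600.00) = $1396.00 + 29.75% × $805.00 = $1635.49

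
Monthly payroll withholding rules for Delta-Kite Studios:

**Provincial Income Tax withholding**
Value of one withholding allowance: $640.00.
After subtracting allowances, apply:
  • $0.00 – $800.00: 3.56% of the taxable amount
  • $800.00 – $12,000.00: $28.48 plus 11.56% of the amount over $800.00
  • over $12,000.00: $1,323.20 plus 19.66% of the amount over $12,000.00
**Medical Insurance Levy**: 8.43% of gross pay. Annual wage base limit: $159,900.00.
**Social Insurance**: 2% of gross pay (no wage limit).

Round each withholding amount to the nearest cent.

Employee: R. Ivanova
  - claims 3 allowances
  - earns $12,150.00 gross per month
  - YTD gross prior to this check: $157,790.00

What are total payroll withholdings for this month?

Provincial Income Tax: taxable = $12,150.00 − 3×$640.00 = $10,230.00
  $28.48 + 11.56% × ($10,230.00 − $800.00) = $28.48 + 11.56% × $9,430.00 = $1,118.59
Medical Insurance Levy: cap $159,900.00 − YTD $157,790.00 = $2,110.00 subject; 8.43% × $2,110.00 = $177.87
Social Insurance: 2% × $12,150.00 = $243.00
Total: $1,118.59 + $177.87 + $243.00 = $1,539.46

$1,539.46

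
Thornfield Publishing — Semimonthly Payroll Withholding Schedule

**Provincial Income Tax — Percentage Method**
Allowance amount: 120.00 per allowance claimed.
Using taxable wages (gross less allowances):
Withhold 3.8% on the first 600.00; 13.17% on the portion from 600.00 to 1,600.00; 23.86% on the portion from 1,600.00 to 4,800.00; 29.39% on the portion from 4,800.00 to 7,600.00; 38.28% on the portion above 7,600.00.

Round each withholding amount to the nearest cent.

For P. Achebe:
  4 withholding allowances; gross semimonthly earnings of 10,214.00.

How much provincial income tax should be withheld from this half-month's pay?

2,557.84

Provincial Income Tax: taxable = 10,214.00 − 4×120.00 = 9,734.00
  1,740.94 + 38.28% × (9,734.00 − 7,600.00) = 1,740.94 + 38.28% × 2,134.00 = 2,557.84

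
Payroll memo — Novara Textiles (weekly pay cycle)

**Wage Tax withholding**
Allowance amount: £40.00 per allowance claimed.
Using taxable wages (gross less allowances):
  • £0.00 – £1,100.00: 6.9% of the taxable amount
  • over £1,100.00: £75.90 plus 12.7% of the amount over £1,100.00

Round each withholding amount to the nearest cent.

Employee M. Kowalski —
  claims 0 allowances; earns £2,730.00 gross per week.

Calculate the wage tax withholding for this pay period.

£282.91

Wage Tax: taxable = £2,730.00
  £75.90 + 12.7% × (£2,730.00 − £1,100.00) = £75.90 + 12.7% × £1,630.00 = £282.91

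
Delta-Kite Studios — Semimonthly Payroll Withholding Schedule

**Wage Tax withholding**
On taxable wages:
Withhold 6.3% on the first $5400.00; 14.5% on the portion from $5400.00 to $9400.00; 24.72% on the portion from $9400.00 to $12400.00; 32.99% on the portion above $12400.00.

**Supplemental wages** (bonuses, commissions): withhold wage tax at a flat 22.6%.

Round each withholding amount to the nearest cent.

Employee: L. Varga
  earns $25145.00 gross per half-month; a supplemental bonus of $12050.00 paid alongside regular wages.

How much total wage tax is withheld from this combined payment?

$8589.68

Wage Tax: taxable = $25145.00
  $1661.80 + 32.99% × ($25145.00 − $12400.00) = $1661.80 + 32.99% × $12745.00 = $5866.38
Supplemental (22.6% flat on bonus): 22.6% × $12050.00 = $2723.30
Total wage tax: $5866.38 + $2723.30 = $8589.68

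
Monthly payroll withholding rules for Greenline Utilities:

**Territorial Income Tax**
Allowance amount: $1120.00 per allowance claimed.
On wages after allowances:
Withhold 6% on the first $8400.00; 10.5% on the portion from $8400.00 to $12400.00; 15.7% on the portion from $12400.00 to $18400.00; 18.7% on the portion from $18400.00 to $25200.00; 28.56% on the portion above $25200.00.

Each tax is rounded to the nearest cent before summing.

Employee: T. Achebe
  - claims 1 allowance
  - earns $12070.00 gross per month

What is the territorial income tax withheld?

$771.75

Territorial Income Tax: taxable = $12070.00 − 1×$1120.00 = $10950.00
  $504.00 + 10.5% × ($10950.00 − $8400.00) = $504.00 + 10.5% × $2550.00 = $771.75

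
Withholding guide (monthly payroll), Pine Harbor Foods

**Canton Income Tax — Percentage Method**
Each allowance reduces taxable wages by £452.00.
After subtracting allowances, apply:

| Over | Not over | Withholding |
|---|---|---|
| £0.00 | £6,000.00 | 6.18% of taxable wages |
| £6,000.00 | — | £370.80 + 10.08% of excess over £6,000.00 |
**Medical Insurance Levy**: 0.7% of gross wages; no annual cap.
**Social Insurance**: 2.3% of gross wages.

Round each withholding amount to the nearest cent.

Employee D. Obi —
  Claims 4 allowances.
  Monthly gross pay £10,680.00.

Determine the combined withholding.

Canton Income Tax: taxable = £10,680.00 − 4×£452.00 = £8,872.00
  £370.80 + 10.08% × (£8,872.00 − £6,000.00) = £370.80 + 10.08% × £2,872.00 = £660.30
Medical Insurance Levy: 0.7% × £10,680.00 = £74.76
Social Insurance: 2.3% × £10,680.00 = £245.64
Total: £660.30 + £74.76 + £245.64 = £980.70

£980.70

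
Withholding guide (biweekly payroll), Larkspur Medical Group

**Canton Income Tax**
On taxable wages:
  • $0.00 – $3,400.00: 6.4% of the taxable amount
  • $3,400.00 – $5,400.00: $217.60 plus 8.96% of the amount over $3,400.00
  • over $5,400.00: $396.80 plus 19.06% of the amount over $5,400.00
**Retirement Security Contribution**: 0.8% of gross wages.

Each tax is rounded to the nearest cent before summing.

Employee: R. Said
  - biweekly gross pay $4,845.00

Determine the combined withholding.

Canton Income Tax: taxable = $4,845.00
  $217.60 + 8.96% × ($4,845.00 − $3,400.00) = $217.60 + 8.96% × $1,445.00 = $347.07
Retirement Security Contribution: 0.8% × $4,845.00 = $38.76
Total: $347.07 + $38.76 = $385.83

$385.83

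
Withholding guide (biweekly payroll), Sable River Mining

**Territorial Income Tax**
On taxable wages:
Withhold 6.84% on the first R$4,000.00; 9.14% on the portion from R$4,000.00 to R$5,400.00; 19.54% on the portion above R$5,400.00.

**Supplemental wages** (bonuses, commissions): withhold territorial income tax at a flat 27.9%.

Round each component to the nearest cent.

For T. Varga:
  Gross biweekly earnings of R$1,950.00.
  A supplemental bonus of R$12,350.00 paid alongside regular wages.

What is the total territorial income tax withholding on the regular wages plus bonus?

R$3,579.03

Territorial Income Tax: taxable = R$1,950.00
  6.84% × R$1,950.00 = R$133.38
Supplemental (27.9% flat on bonus): 27.9% × R$12,350.00 = R$3,445.65
Total territorial income tax: R$133.38 + R$3,445.65 = R$3,579.03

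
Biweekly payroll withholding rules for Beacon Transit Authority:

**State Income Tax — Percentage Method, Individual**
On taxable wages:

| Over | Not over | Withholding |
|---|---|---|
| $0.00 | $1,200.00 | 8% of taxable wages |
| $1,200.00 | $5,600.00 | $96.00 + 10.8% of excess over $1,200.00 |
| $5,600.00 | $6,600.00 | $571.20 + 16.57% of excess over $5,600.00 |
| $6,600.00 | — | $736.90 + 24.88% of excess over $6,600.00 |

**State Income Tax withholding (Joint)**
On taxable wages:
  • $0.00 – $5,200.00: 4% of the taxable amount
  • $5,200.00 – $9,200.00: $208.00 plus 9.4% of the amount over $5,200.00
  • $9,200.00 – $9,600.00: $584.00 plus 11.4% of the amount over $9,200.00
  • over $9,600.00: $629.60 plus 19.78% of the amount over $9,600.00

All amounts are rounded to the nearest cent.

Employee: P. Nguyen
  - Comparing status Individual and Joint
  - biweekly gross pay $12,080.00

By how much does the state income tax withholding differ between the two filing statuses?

$980.18

State Income Tax (Individual): taxable = $12,080.00
  $736.90 + 24.88% × ($12,080.00 − $6,600.00) = $736.90 + 24.88% × $5,480.00 = $2,100.32
State Income Tax (Joint): taxable = $12,080.00
  $629.60 + 19.78% × ($12,080.00 − $9,600.00) = $629.60 + 19.78% × $2,480.00 = $1,120.14
Difference: |$2,100.32 − $1,120.14| = $980.18 (higher under Individual)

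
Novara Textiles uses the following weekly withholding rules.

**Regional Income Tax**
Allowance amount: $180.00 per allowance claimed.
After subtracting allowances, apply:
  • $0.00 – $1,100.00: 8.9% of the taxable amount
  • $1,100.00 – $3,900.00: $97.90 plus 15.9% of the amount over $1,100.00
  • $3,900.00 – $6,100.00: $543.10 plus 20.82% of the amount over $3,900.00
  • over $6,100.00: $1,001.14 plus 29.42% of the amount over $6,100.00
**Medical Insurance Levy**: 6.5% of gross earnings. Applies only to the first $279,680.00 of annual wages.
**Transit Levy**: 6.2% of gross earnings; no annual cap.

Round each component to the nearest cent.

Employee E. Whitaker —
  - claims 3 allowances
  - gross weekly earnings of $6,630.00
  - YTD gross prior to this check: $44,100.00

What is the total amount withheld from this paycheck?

$1,841.07

Regional Income Tax: taxable = $6,630.00 − 3×$180.00 = $6,090.00
  $543.10 + 20.82% × ($6,090.00 − $3,900.00) = $543.10 + 20.82% × $2,190.00 = $999.06
Medical Insurance Levy: 6.5% × $6,630.00 = $430.95
Transit Levy: 6.2% × $6,630.00 = $411.06
Total: $999.06 + $430.95 + $411.06 = $1,841.07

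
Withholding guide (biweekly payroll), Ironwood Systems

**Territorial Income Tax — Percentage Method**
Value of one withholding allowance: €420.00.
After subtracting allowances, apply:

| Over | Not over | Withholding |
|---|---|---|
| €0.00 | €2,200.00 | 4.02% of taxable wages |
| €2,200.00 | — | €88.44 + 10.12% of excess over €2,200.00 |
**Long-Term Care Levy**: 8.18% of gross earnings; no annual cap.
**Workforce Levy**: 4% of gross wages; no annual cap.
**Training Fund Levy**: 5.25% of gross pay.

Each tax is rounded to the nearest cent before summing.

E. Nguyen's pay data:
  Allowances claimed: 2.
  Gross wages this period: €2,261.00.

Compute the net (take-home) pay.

€1,809.79

Territorial Income Tax: taxable = €2,261.00 − 2×€420.00 = €1,421.00
  4.02% × €1,421.00 = €57.12
Long-Term Care Levy: 8.18% × €2,261.00 = €184.95
Workforce Levy: 4% × €2,261.00 = €90.44
Training Fund Levy: 5.25% × €2,261.00 = €118.70
Total withheld: €57.12 + €184.95 + €90.44 + €118.70 = €451.21
Net pay: €2,261.00 − €451.21 = €1,809.79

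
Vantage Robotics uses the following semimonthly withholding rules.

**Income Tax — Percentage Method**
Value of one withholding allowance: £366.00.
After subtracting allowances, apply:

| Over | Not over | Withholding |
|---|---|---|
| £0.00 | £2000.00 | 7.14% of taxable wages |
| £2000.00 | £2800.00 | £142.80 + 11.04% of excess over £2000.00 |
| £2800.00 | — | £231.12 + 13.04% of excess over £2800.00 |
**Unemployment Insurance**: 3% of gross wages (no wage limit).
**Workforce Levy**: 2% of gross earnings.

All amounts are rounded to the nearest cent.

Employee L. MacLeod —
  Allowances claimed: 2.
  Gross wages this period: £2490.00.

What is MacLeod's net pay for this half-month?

Income Tax: taxable = £2490.00 − 2×£366.00 = £1758.00
  7.14% × £1758.00 = £125.52
Unemployment Insurance: 3% × £2490.00 = £74.70
Workforce Levy: 2% × £2490.00 = £49.80
Total withheld: £125.52 + £74.70 + £49.80 = £250.02
Net pay: £2490.00 − £250.02 = £2239.98

£2239.98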